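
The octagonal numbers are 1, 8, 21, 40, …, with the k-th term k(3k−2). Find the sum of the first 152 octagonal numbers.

3523284

Σ i(3i−2) = 3Σi² − 2Σi over i = 1..152.
Σi = 11628 and Σi² = 1182180.
3·1182180 − 2·11628 = 3523284.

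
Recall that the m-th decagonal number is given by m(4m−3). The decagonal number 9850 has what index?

Set n(4n−3) = 9850, giving 4n² − 3n − 9850 = 0.
The discriminant is 9 + 16·9850 = 157609, and √157609 = 397.
So n = (3 + 397) / 8 = 400/8 = 50.
Check: 50·(4·50 − 3) = 9850. ✓

50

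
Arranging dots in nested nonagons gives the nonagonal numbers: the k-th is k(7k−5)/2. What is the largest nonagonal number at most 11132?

Solve n(7n−5)/2 ≤ 11132 for integer n.
n = 56 gives 10836 ≤ 11132, while n = 57 gives 11229 > 11132; so the answer is 10836.

10836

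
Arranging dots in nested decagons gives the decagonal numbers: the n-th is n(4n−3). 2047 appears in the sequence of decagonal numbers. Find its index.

Set n(4n−3) = 2047, giving 4n² − 3n − 2047 = 0.
The discriminant is 9 + 16·2047 = 32761, and √32761 = 181.
So n = (3 + 181) / 8 = 184/8 = 23.
Check: 23·(4·23 − 3) = 2047. ✓

23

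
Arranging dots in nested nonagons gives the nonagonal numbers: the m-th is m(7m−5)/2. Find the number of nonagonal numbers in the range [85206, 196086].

The n-th nonagonal number is n(7n−5)/2.
Smallest index with value ≥ 85206: n = 157 (giving 85879).
Largest index with value ≤ 196086: n = 237 (giving 195999).
Indices 157 through 237: 81 terms.

81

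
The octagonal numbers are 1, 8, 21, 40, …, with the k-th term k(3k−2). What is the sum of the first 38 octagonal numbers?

Σ i(3i−2) = 3Σi² − 2Σi over i = 1..38.
Σi = 741 and Σi² = 19019.
3·19019 − 2·741 = 55575.

55575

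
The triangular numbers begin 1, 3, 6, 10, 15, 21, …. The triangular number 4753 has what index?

Set n(n+1)/2 = 4753, giving n² + n − 9506 = 0.
The discriminant is 1 + 8·4753 = 38025, and √38025 = 195.
So n = (-1 + 195) / 2 = 194/2 = 97.

97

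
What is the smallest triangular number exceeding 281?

300

Solve n(n+1)/2 > 281 for integer n.
The largest n with value ≤ 281 is 23 (since 276 ≤ 281 < 300), so the first above is n = 24, value 300.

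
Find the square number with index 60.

The 60th square number is n² with n = 60.
60² = 3600.

3600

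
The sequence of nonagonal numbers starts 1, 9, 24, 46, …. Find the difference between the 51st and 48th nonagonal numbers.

51·(7·51 − 5)/2 = 8976 and 48·(7·48 − 5)/2 = 7944.
Difference: 8976 − 7944 = 1032.

1032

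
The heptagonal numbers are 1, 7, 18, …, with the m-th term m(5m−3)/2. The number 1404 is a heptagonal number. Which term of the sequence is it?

24

Set n(5n−3)/2 = 1404, giving 5n² − 3n − 2808 = 0.
The discriminant is 9 + 40·1404 = 56169, and √56169 = 237.
So n = (3 + 237) / 10 = 240/10 = 24.
Check: 24·(5·24 − 3)/2 = 1404. ✓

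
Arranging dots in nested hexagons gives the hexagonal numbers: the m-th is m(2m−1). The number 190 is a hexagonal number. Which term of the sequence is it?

Set n(2n−1) = 190, giving 2n² − n − 190 = 0.
So n = (1 + 39) / 4 = 40/4 = 10.

10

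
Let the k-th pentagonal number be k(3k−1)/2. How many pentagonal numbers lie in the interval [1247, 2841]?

The n-th pentagonal number is n(3n−1)/2.
Smallest index with value ≥ 1247: n = 29 (giving 1247).
Largest index with value ≤ 2841: n = 43 (giving 2752).
Indices 29 through 43: 15 terms.

15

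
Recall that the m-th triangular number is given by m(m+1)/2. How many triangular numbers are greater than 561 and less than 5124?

The n-th triangular number is n(n+1)/2.
Smallest index with value > 561: n = 34 (giving 595).
Largest index with value < 5124: n = 100 (giving 5050).
Indices 34 through 100: 67 terms.

67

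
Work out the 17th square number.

289

The 17th square number is n² with n = 17.
17² = 289.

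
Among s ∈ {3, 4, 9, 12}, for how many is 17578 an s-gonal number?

1

s = 3: P(3, 187) = 17578. ✓
s = 4: P(4, 132) = 17424 and P(4, 133) = 17689; 17578 is not s-gonal.
s = 9: P(9, 71) = 17466 and P(9, 72) = 17964; 17578 is not s-gonal.
s = 12: P(12, 59) = 17169 and P(12, 60) = 17760; 17578 is not s-gonal.
Hits: s ∈ {3} → 1.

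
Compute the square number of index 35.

1225

The 35th square number is n² with n = 35.
35² = 1225.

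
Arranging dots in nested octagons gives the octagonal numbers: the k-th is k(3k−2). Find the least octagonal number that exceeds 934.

936

Solve n(3n−2) > 934 for integer n.
The largest n with value ≤ 934 is 17 (since 833 ≤ 934 < 936), so the first above is n = 18, value 936.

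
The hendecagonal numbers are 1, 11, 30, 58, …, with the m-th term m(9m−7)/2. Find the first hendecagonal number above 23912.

Solve n(9n−7)/2 > 23912 for integer n.
The largest n with value ≤ 23912 is 73 (since 23725 ≤ 23912 < 24383), so the first above is n = 74, value 24383.

24383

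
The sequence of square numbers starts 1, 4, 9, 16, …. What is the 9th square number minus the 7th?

32

9² = 81 and 7² = 49.
Difference: 81 − 49 = 32.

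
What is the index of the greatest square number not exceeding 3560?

59

Solve n² ≤ 3560 for integer n.
n = 59 gives 3481 ≤ 3560, while n = 60 gives 3600 > 3560; so the answer is index 59.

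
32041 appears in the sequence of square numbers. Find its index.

179

We need n² = 32041, so n = √32041 = 179.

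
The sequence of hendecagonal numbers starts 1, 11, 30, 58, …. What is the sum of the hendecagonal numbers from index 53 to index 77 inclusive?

Σ i(9i−7)/2 = (9Σi² − 7Σi) / 2 over i = 53..77.
Σi = 3003 − 1378 = 1625 and Σi² = 155155 − 48230 = 106925.
(9·106925 − 7·1625) / 2 = 950950/2 = 475475.

475475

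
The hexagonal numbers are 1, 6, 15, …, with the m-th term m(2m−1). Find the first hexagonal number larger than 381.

435

Solve n(2n−1) > 381 for integer n.
The largest n with value ≤ 381 is 14 (since 378 ≤ 381 < 435), so the first above is n = 15, value 435.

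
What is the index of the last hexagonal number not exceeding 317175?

Solve n(2n−1) ≤ 317175 for integer n.
n = 398 gives 316410 ≤ 317175, while n = 399 gives 318003 > 317175; so the answer is index 398.

398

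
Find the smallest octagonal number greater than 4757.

4961

Solve n(3n−2) > 4757 for integer n.
The largest n with value ≤ 4757 is 40 (since 4720 ≤ 4757 < 4961), so the first above is n = 41, value 4961.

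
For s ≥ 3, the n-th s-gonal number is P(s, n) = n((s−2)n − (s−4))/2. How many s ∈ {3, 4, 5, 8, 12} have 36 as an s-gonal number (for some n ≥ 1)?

2

s = 3: P(3, 8) = 36. ✓
s = 4: P(4, 6) = 36. ✓
s = 5: P(5, 5) = 35 and P(5, 6) = 51; 36 is not s-gonal.
s = 8: P(8, 3) = 21 and P(8, 4) = 40; 36 is not s-gonal.
s = 12: P(12, 3) = 33 and P(12, 4) = 64; 36 is not s-gonal.
Hits: s ∈ {3, 4} → 2.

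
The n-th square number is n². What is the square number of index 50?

50² = 2500.

2500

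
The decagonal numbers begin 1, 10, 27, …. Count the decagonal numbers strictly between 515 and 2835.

The n-th decagonal number is n(4n−3).
Smallest index with value > 515: n = 12 (giving 540).
Largest index with value < 2835: n = 26 (giving 2626).
Indices 12 through 26: 15 terms.

15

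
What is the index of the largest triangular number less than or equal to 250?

21

Solve n(n+1)/2 ≤ 250 for integer n.
n = 21 gives 231 ≤ 250, while n = 22 gives 253 > 250; so the answer is index 21.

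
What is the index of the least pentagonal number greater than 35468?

Solve n(3n−1)/2 > 35468 for integer n.
The largest n with value ≤ 35468 is 153 (since 35037 ≤ 35468 < 35497), so the first above is n = 154, value 35497.

154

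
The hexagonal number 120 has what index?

8

Set n(2n−1) = 120, giving 2n² − n − 120 = 0.
So n = (1 + 31) / 4 = 32/4 = 8.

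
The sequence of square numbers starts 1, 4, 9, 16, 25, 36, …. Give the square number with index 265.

70225

265² = 70225.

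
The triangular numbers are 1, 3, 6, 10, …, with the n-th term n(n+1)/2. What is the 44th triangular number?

44·45/2 = 1980/2 = 990.

990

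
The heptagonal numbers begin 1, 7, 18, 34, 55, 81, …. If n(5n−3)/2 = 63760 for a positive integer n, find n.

Set n(5n−3)/2 = 63760, giving 5n² − 3n − 127520 = 0.
So n = (3 + 1597) / 10 = 1600/10 = 160.

160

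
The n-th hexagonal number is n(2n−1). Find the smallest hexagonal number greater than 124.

Solve n(2n−1) > 124 for integer n.
The largest n with value ≤ 124 is 8 (since 120 ≤ 124 < 153), so the first above is n = 9, value 153.

153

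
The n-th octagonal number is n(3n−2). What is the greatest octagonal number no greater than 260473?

Solve n(3n−2) ≤ 260473 for integer n.
n = 294 gives 258720 ≤ 260473, while n = 295 gives 260485 > 260473; so the answer is 258720.

258720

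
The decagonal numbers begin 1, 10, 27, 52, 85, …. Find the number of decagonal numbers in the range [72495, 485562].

The n-th decagonal number is n(4n−3).
Smallest index with value ≥ 72495: n = 135 (giving 72495).
Largest index with value ≤ 485562: n = 348 (giving 483372).
Indices 135 through 348: 214 terms.

214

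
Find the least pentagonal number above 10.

Solve n(3n−1)/2 > 10 for integer n.
The largest n with value ≤ 10 is 2 (since 5 ≤ 10 < 12), so the first above is n = 3, value 12.

12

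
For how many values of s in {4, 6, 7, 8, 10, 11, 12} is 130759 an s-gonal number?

1

s = 4: P(4, 361) = 130321 and P(4, 362) = 131044; 130759 is not s-gonal.
s = 6: P(6, 255) = 129795 and P(6, 256) = 130816; 130759 is not s-gonal.
s = 7: P(7, 229) = 130759. ✓
s = 8: P(8, 209) = 130625 and P(8, 210) = 131880; 130759 is not s-gonal.
s = 10: P(10, 181) = 130501 and P(10, 182) = 131950; 130759 is not s-gonal.
s = 11: P(11, 170) = 129455 and P(11, 171) = 130986; 130759 is not s-gonal.
s = 12: P(12, 162) = 130572 and P(12, 163) = 132193; 130759 is not s-gonal.
Hits: s ∈ {7} → 1.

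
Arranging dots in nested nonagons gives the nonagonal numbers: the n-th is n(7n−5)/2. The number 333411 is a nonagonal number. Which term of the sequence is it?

309

Set n(7n−5)/2 = 333411, giving 7n² − 5n − 666822 = 0.
The discriminant is 25 + 56·333411 = 18671041, and √18671041 = 4321.
So n = (5 + 4321) / 14 = 4326/14 = 309.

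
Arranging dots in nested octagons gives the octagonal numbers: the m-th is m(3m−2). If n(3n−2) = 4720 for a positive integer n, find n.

40

Set n(3n−2) = 4720, giving 3n² − 2n − 4720 = 0.
So n = (2 + 238) / 6 = 240/6 = 40.
Check: 40·(3·40 − 2) = 4720. ✓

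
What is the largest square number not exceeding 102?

Solve n² ≤ 102 for integer n.
n = 10 gives 100 ≤ 102, while n = 11 gives 121 > 102; so the answer is 100.

100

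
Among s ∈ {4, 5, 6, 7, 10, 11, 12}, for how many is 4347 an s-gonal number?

s = 4: P(4, 65) = 4225 and P(4, 66) = 4356; 4347 is not s-gonal.
s = 5: P(5, 54) = 4347. ✓
s = 6: P(6, 46) = 4186 and P(6, 47) = 4371; 4347 is not s-gonal.
s = 7: P(7, 42) = 4347. ✓
s = 10: P(10, 33) = 4257 and P(10, 34) = 4522; 4347 is not s-gonal.
s = 11: P(11, 31) = 4216 and P(11, 32) = 4496; 4347 is not s-gonal.
s = 12: P(12, 29) = 4089 and P(12, 30) = 4380; 4347 is not s-gonal.
Hits: s ∈ {5, 7} → 2.

2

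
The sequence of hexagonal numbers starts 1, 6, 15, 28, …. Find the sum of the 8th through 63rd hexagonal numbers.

Σ i(2i−1) = 2Σi² − Σi over i = 8..63.
Σi = 2016 − 28 = 1988 and Σi² = 85344 − 140 = 85204.
2·85204 − 1·1988 = 168420.

168420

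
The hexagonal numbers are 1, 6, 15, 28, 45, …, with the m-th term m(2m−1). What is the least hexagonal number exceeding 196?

231

Solve n(2n−1) > 196 for integer n.
The largest n with value ≤ 196 is 10 (since 190 ≤ 196 < 231), so the first above is n = 11, value 231.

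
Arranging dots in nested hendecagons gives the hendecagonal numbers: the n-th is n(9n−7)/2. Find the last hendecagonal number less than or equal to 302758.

Solve n(9n−7)/2 ≤ 302758 for integer n.
n = 259 gives 300958 ≤ 302758, while n = 260 gives 303290 > 302758; so the answer is 300958.

300958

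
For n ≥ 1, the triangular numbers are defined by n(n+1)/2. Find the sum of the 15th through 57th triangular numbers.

Σ i(i+1)/2 = (Σi² + Σi) / 2 over i = 15..57.
Σi = 1653 − 105 = 1548 and Σi² = 63365 − 1015 = 62350.
(1·62350 + 1·1548) / 2 = 63898/2 = 31949.

31949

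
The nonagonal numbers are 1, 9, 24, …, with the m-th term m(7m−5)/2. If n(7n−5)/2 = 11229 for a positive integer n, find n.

57

Set n(7n−5)/2 = 11229, giving 7n² − 5n − 22458 = 0.
The discriminant is 25 + 56·11229 = 628849, and √628849 = 793.
So n = (5 + 793) / 14 = 798/14 = 57.
Check: 57·(7·57 − 5)/2 = 11229. ✓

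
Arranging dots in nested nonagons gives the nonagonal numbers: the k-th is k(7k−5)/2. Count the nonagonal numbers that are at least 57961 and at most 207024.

The n-th nonagonal number is n(7n−5)/2.
Smallest index with value ≥ 57961: n = 130 (giving 58825).
Largest index with value ≤ 207024: n = 243 (giving 206064).
Indices 130 through 243: 114 terms.

114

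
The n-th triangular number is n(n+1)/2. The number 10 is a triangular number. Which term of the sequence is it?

Set n(n+1)/2 = 10, giving n² + n − 20 = 0.
The discriminant is 1 + 8·10 = 81, and √81 = 9.
So n = (-1 + 9) / 2 = 8/2 = 4.
Check: 4·5/2 = 10. ✓

4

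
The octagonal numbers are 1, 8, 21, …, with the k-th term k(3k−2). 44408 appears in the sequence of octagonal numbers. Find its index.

122

Set n(3n−2) = 44408, giving 3n² − 2n − 44408 = 0.
The discriminant is 4 + 12·44408 = 532900, and √532900 = 730.
So n = (2 + 730) / 6 = 732/6 = 122.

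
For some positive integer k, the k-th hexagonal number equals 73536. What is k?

Set n(2n−1) = 73536, giving 2n² − n − 73536 = 0.
The discriminant is 1 + 8·73536 = 588289, and √588289 = 767.
So n = (1 + 767) / 4 = 768/4 = 192.

192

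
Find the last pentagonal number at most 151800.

151527

Solve n(3n−1)/2 ≤ 151800 for integer n.
n = 318 gives 151527 ≤ 151800, while n = 319 gives 152482 > 151800; so the answer is 151527.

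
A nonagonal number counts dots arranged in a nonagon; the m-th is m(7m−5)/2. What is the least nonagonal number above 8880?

8976

Solve n(7n−5)/2 > 8880 for integer n.
The largest n with value ≤ 8880 is 50 (since 8625 ≤ 8880 < 8976), so the first above is n = 51, value 8976.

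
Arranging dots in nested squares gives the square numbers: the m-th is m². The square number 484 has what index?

22

We need n² = 484, so n = √484 = 22.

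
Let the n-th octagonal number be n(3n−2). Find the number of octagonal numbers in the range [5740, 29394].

55

The n-th octagonal number is n(3n−2).
Smallest index with value ≥ 5740: n = 45 (giving 5985).
Largest index with value ≤ 29394: n = 99 (giving 29205).
Indices 45 through 99: 55 terms.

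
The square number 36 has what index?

6

We need n² = 36, so n = √36 = 6.
Check: 6² = 36. ✓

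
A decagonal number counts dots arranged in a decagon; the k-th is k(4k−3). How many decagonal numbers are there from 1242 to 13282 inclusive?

41

The n-th decagonal number is n(4n−3).
Smallest index with value ≥ 1242: n = 18 (giving 1242).
Largest index with value ≤ 13282: n = 58 (giving 13282).
Indices 18 through 58: 41 terms.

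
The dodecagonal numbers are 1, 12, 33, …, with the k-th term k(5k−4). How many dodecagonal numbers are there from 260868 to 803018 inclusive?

The n-th dodecagonal number is n(5n−4).
Smallest index with value ≥ 260868: n = 229 (giving 261289).
Largest index with value ≤ 803018: n = 401 (giving 802401).
Indices 229 through 401: 173 terms.

173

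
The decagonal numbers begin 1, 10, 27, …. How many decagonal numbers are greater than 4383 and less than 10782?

19

The n-th decagonal number is n(4n−3).
Smallest index with value > 4383: n = 34 (giving 4522).
Largest index with value < 10782: n = 52 (giving 10660).
Indices 34 through 52: 19 terms.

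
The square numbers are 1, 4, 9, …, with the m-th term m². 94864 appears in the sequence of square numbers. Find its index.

308

We need n² = 94864, so n = √94864 = 308.
Check: 308² = 94864. ✓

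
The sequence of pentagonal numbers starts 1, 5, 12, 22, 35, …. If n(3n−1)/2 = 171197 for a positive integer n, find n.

Set n(3n−1)/2 = 171197, giving 3n² − n − 342394 = 0.
So n = (1 + 2027) / 6 = 2028/6 = 338.

338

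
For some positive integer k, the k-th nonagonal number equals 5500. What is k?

Set n(7n−5)/2 = 5500, giving 7n² − 5n − 11000 = 0.
The discriminant is 25 + 56·5500 = 308025, and √308025 = 555.
So n = (5 + 555) / 14 = 560/14 = 40.

40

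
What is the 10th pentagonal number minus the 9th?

Consecutive pentagonal numbers differ by 3n − 2: here 3·10 − 2 = 28.

28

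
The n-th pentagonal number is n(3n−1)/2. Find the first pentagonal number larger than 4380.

4510

Solve n(3n−1)/2 > 4380 for integer n.
The largest n with value ≤ 4380 is 54 (since 4347 ≤ 4380 < 4510), so the first above is n = 55, value 4510.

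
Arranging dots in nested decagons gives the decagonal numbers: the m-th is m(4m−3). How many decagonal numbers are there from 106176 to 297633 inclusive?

The n-th decagonal number is n(4n−3).
Smallest index with value ≥ 106176: n = 164 (giving 107092).
Largest index with value ≤ 297633: n = 273 (giving 297297).
Indices 164 through 273: 110 terms.

110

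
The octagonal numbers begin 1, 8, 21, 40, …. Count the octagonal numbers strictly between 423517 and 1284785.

278

The n-th octagonal number is n(3n−2).
Smallest index with value > 423517: n = 377 (giving 425633).
Largest index with value < 1284785: n = 654 (giving 1281840).
Indices 377 through 654: 278 terms.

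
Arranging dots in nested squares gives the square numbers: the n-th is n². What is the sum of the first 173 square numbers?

Σ_{i=1}^{173} i² = 173·174·347/6 = 1740899.

1740899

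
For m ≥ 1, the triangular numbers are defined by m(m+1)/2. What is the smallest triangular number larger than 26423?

Solve n(n+1)/2 > 26423 for integer n.
The largest n with value ≤ 26423 is 229 (since 26335 ≤ 26423 < 26565), so the first above is n = 230, value 26565.

26565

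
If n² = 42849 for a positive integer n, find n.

207

We need n² = 42849, so n = √42849 = 207.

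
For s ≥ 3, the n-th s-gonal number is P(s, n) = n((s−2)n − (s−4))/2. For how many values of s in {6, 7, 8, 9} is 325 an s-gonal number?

2

s = 6: P(6, 13) = 325. ✓
s = 7: P(7, 11) = 286 and P(7, 12) = 342; 325 is not s-gonal.
s = 8: P(8, 10) = 280 and P(8, 11) = 341; 325 is not s-gonal.
s = 9: P(9, 10) = 325. ✓
Hits: s ∈ {6, 9} → 2.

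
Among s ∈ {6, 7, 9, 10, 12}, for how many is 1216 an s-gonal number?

s = 6: P(6, 24) = 1128 and P(6, 25) = 1225; 1216 is not s-gonal.
s = 7: P(7, 22) = 1177 and P(7, 23) = 1288; 1216 is not s-gonal.
s = 9: P(9, 19) = 1216. ✓
s = 10: P(10, 17) = 1105 and P(10, 18) = 1242; 1216 is not s-gonal.
s = 12: P(12, 16) = 1216. ✓
Hits: s ∈ {9, 12} → 2.

2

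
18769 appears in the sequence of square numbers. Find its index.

We need n² = 18769, so n = √18769 = 137.

137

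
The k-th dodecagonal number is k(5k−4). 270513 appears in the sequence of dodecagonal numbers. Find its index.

Set n(5n−4) = 270513, giving 5n² − 4n − 270513 = 0.
The discriminant is 16 + 20·270513 = 5410276, and √5410276 = 2326.
So n = (4 + 2326) / 10 = 2330/10 = 233.
Check: 233·(5·233 − 4) = 270513. ✓

233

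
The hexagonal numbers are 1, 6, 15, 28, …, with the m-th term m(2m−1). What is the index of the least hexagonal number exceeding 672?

Solve n(2n−1) > 672 for integer n.
The largest n with value ≤ 672 is 18 (since 630 ≤ 672 < 703), so the first above is n = 19, value 703.

19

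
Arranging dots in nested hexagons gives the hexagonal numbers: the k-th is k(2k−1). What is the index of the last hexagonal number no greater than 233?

11

Solve n(2n−1) ≤ 233 for integer n.
n = 11 gives 231 ≤ 233, while n = 12 gives 276 > 233; so the answer is index 11.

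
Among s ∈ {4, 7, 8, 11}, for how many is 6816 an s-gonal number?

1

s = 4: P(4, 82) = 6724 and P(4, 83) = 6889; 6816 is not s-gonal.
s = 7: P(7, 52) = 6682 and P(7, 53) = 6943; 6816 is not s-gonal.
s = 8: P(8, 48) = 6816. ✓
s = 11: P(11, 39) = 6708 and P(11, 40) = 7060; 6816 is not s-gonal.
Hits: s ∈ {8} → 1.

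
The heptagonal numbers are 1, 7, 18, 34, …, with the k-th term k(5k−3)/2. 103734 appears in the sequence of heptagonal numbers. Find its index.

204

Set n(5n−3)/2 = 103734, giving 5n² − 3n − 207468 = 0.
The discriminant is 9 + 40·103734 = 4149369, and √4149369 = 2037.
So n = (3 + 2037) / 10 = 2040/10 = 204.
Check: 204·(5·204 − 3)/2 = 103734. ✓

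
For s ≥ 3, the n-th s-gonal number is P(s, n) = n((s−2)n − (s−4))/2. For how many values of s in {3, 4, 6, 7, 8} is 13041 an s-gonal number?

s = 3: P(3, 161) = 13041. ✓
s = 4: P(4, 114) = 12996 and P(4, 115) = 13225; 13041 is not s-gonal.
s = 6: P(6, 81) = 13041. ✓
s = 7: P(7, 72) = 12852 and P(7, 73) = 13213; 13041 is not s-gonal.
s = 8: P(8, 66) = 12936 and P(8, 67) = 13333; 13041 is not s-gonal.
Hits: s ∈ {3, 6} → 2.

2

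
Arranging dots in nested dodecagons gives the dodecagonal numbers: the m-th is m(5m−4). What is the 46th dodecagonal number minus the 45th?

Consecutive dodecagonal numbers differ by 10n − 9: here 10·46 − 9 = 451.

451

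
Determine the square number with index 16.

256

16² = 256.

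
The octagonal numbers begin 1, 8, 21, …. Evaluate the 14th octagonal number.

14·(3·14 − 2) = 14·40 = 560.

560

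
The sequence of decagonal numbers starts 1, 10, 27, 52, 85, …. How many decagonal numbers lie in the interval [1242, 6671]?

24

The n-th decagonal number is n(4n−3).
Smallest index with value ≥ 1242: n = 18 (giving 1242).
Largest index with value ≤ 6671: n = 41 (giving 6601).
Indices 18 through 41: 24 terms.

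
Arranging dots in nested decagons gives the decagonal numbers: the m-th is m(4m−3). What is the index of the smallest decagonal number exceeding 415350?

Solve n(4n−3) > 415350 for integer n.
The largest n with value ≤ 415350 is 322 (since 413770 ≤ 415350 < 416347), so the first above is n = 323, value 416347.

323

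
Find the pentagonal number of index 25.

The 25th pentagonal number is n(3n−1)/2 with n = 25.
25·(3·25 − 1)/2 = 25·74/2 = 25·37 = 925.

925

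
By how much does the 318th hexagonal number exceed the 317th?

Consecutive hexagonal numbers differ by 4n − 3: here 4·318 − 3 = 1269.

1269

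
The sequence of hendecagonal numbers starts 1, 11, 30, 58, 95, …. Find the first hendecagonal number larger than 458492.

Solve n(9n−7)/2 > 458492 for integer n.
The largest n with value ≤ 458492 is 319 (since 456808 ≤ 458492 < 459680), so the first above is n = 320, value 459680.

459680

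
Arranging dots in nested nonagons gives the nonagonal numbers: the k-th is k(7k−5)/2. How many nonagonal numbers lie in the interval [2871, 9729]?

The n-th nonagonal number is n(7n−5)/2.
Smallest index with value ≥ 2871: n = 29 (giving 2871).
Largest index with value ≤ 9729: n = 53 (giving 9699).
Indices 29 through 53: 25 terms.

25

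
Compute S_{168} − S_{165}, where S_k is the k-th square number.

999

168² = 28224 and 165² = 27225.
Difference: 28224 − 27225 = 999.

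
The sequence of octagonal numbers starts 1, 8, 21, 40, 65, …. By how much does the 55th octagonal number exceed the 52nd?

55·(3·55 − 2) = 8965 and 52·(3·52 − 2) = 8008.
Difference: 8965 − 8008 = 957.

957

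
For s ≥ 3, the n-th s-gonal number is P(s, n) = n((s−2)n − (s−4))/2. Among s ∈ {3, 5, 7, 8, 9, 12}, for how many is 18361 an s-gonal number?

s = 3: P(3, 191) = 18336 and P(3, 192) = 18528; 18361 is not s-gonal.
s = 5: P(5, 110) = 18095 and P(5, 111) = 18426; 18361 is not s-gonal.
s = 7: P(7, 86) = 18361. ✓
s = 8: P(8, 78) = 18096 and P(8, 79) = 18565; 18361 is not s-gonal.
s = 9: P(9, 72) = 17964 and P(9, 73) = 18469; 18361 is not s-gonal.
s = 12: P(12, 61) = 18361. ✓
Hits: s ∈ {7, 12} → 2.

2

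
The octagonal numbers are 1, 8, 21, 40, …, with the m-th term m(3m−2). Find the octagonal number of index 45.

The 45th octagonal number is n(3n−2) with n = 45.
45·(3·45 − 2) = 45·133 = 5985.

5985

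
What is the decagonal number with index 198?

The 198th decagonal number is n(4n−3) with n = 198.
198·(4·198 − 3) = 198·789 = 156222.

156222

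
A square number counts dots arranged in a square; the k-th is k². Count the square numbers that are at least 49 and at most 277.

10

The n-th square number is n².
Smallest index with value ≥ 49: n = 7 (giving 49).
Largest index with value ≤ 277: n = 16 (giving 256).
Indices 7 through 16: 10 terms.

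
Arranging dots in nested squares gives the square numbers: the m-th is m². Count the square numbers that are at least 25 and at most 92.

5

The n-th square number is n².
Smallest index with value ≥ 25: n = 5 (giving 25).
Largest index with value ≤ 92: n = 9 (giving 81).
Indices 5 through 9: 5 terms.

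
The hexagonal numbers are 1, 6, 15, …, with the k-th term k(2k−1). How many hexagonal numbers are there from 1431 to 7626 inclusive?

The n-th hexagonal number is n(2n−1).
Smallest index with value ≥ 1431: n = 27 (giving 1431).
Largest index with value ≤ 7626: n = 62 (giving 7626).
Indices 27 through 62: 36 terms.

36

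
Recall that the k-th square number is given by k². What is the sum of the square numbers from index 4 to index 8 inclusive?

190

Σ_{i=4}^{8} i² = 204 − 14 = 190.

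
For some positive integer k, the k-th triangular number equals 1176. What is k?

48

Set n(n+1)/2 = 1176, giving n² + n − 2352 = 0.
So n = (-1 + 97) / 2 = 96/2 = 48.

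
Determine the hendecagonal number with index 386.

386·(9·386 − 7)/2 = 386·3467/2 = 669131.

669131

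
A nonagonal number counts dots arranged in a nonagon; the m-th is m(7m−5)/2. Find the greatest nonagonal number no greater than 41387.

41311

Solve n(7n−5)/2 ≤ 41387 for integer n.
n = 109 gives 41311 ≤ 41387, while n = 110 gives 42075 > 41387; so the answer is 41311.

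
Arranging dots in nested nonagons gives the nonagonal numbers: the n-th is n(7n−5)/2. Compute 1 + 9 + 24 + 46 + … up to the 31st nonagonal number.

Σ i(7i−5)/2 = (7Σi² − 5Σi) / 2 over i = 1..31.
Σi = 496 and Σi² = 10416.
(7·10416 − 5·496) / 2 = 70432/2 = 35216.

35216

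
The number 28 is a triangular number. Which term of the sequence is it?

Set n(n+1)/2 = 28, giving n² + n − 56 = 0.
The discriminant is 1 + 8·28 = 225, and √225 = 15.
So n = (-1 + 15) / 2 = 14/2 = 7.
Check: 7·8/2 = 28. ✓

7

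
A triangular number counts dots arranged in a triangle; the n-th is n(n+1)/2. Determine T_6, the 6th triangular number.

21

6·7/2 = 42/2 = 21.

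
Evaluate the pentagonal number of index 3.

The 3rd pentagonal number is n(3n−1)/2 with n = 3.
3·(3·3 − 1)/2 = 3·8/2 = 3·4 = 12.

12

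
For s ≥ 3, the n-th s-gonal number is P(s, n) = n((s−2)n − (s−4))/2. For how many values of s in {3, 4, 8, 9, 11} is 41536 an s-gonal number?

s = 3: P(3, 287) = 41328 and P(3, 288) = 41616; 41536 is not s-gonal.
s = 4: P(4, 203) = 41209 and P(4, 204) = 41616; 41536 is not s-gonal.
s = 8: P(8, 118) = 41536. ✓
s = 9: P(9, 109) = 41311 and P(9, 110) = 42075; 41536 is not s-gonal.
s = 11: P(11, 96) = 41136 and P(11, 97) = 42001; 41536 is not s-gonal.
Hits: s ∈ {8} → 1.

1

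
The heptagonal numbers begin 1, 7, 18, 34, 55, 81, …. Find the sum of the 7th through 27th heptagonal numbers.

Σ i(5i−3)/2 = (5Σi² − 3Σi) / 2 over i = 7..27.
Σi = 378 − 21 = 357 and Σi² = 6930 − 91 = 6839.
(5·6839 − 3·357) / 2 = 33124/2 = 16562.

16562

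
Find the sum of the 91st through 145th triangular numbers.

Σ i(i+1)/2 = (Σi² + Σi) / 2 over i = 91..145.
Σi = 10585 − 4095 = 6490 and Σi² = 1026745 − 247065 = 779680.
(1·779680 + 1·6490) / 2 = 786170/2 = 393085.

393085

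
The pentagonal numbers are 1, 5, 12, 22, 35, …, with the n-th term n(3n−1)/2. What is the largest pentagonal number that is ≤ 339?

Solve n(3n−1)/2 ≤ 339 for integer n.
n = 15 gives 330 ≤ 339, while n = 16 gives 376 > 339; so the answer is 330.

330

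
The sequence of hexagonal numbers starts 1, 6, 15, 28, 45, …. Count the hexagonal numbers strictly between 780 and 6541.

The n-th hexagonal number is n(2n−1).
Smallest index with value > 780: n = 21 (giving 861).
Largest index with value < 6541: n = 57 (giving 6441).
Indices 21 through 57: 37 terms.

37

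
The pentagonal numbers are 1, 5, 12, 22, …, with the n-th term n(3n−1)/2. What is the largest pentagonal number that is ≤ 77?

70

Solve n(3n−1)/2 ≤ 77 for integer n.
n = 7 gives 70 ≤ 77, while n = 8 gives 92 > 77; so the answer is 70.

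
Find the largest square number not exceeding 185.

Solve n² ≤ 185 for integer n.
n = 13 gives 169 ≤ 185, while n = 14 gives 196 > 185; so the answer is 169.

169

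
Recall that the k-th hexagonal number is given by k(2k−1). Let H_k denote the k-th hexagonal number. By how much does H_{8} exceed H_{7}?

Consecutive hexagonal numbers differ by 4n − 3: here 4·8 − 3 = 29.

29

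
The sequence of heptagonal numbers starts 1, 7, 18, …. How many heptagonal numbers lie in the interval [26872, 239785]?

The n-th heptagonal number is n(5n−3)/2.
Smallest index with value ≥ 26872: n = 104 (giving 26884).
Largest index with value ≤ 239785: n = 310 (giving 239785).
Indices 104 through 310: 207 terms.

207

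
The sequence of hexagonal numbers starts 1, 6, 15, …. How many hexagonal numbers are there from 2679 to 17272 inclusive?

57

The n-th hexagonal number is n(2n−1).
Smallest index with value ≥ 2679: n = 37 (giving 2701).
Largest index with value ≤ 17272: n = 93 (giving 17205).
Indices 37 through 93: 57 terms.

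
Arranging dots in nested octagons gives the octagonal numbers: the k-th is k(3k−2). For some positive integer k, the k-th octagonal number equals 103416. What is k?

Set n(3n−2) = 103416, giving 3n² − 2n − 103416 = 0.
The discriminant is 4 + 12·103416 = 1240996, and √1240996 = 1114.
So n = (2 + 1114) / 6 = 1116/6 = 186.

186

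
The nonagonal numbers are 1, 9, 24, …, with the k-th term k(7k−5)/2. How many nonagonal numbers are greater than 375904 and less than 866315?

The n-th nonagonal number is n(7n−5)/2.
Smallest index with value > 375904: n = 329 (giving 378021).
Largest index with value < 866315: n = 497 (giving 863289).
Indices 329 through 497: 169 terms.

169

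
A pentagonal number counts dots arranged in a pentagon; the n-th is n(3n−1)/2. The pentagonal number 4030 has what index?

Set n(3n−1)/2 = 4030, giving 3n² − n − 8060 = 0.
The discriminant is 1 + 24·4030 = 96721, and √96721 = 311.
So n = (1 + 311) / 6 = 312/6 = 52.

52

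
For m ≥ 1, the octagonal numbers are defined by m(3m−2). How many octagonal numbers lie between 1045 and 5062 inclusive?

23

The n-th octagonal number is n(3n−2).
Smallest index with value ≥ 1045: n = 19 (giving 1045).
Largest index with value ≤ 5062: n = 41 (giving 4961).
Indices 19 through 41: 23 terms.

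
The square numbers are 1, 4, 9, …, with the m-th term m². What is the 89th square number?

89² = 7921.

7921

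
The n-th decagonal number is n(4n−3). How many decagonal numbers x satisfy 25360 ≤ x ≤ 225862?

159

The n-th decagonal number is n(4n−3).
Smallest index with value ≥ 25360: n = 80 (giving 25360).
Largest index with value ≤ 225862: n = 238 (giving 225862).
Indices 80 through 238: 159 terms.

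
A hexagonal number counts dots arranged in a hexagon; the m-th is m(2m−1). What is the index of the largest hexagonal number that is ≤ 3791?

43

Solve n(2n−1) ≤ 3791 for integer n.
n = 43 gives 3655 ≤ 3791, while n = 44 gives 3828 > 3791; so the answer is index 43.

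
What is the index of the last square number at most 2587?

Solve n² ≤ 2587 for integer n.
n = 50 gives 2500 ≤ 2587, while n = 51 gives 2601 > 2587; so the answer is index 50.

50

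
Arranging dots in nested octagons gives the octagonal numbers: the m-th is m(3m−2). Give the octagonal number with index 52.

8008

The 52nd octagonal number is n(3n−2) with n = 52.
52·(3·52 − 2) = 52·154 = 8008.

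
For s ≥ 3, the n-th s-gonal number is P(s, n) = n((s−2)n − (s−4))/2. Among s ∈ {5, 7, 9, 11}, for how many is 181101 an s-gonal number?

1

s = 5: P(5, 347) = 180440 and P(5, 348) = 181482; 181101 is not s-gonal.
s = 7: P(7, 269) = 180499 and P(7, 270) = 181845; 181101 is not s-gonal.
s = 9: P(9, 227) = 179784 and P(9, 228) = 181374; 181101 is not s-gonal.
s = 11: P(11, 201) = 181101. ✓
Hits: s ∈ {11} → 1.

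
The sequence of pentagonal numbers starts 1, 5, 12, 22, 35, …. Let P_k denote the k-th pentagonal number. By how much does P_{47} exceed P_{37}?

1255

47·(3·47 − 1)/2 = 3290 and 37·(3·37 − 1)/2 = 2035.
Difference: 3290 − 2035 = 1255.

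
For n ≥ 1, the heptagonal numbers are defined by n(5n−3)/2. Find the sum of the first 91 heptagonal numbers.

Σ i(5i−3)/2 = (5Σi² − 3Σi) / 2 over i = 1..91.
Σi = 4186 and Σi² = 255346.
(5·255346 − 3·4186) / 2 = 1264172/2 = 632086.

632086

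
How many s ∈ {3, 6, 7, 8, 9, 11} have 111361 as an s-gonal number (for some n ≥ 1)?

1

s = 3: P(3, 471) = 111156 and P(3, 472) = 111628; 111361 is not s-gonal.
s = 6: P(6, 236) = 111156 and P(6, 237) = 112101; 111361 is not s-gonal.
s = 7: P(7, 211) = 110986 and P(7, 212) = 112042; 111361 is not s-gonal.
s = 8: P(8, 193) = 111361. ✓
s = 9: P(9, 178) = 110449 and P(9, 179) = 111696; 111361 is not s-gonal.
s = 11: P(11, 157) = 110371 and P(11, 158) = 111785; 111361 is not s-gonal.
Hits: s ∈ {8} → 1.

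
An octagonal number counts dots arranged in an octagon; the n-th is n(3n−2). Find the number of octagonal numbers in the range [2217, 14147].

The n-th octagonal number is n(3n−2).
Smallest index with value ≥ 2217: n = 28 (giving 2296).
Largest index with value ≤ 14147: n = 69 (giving 14145).
Indices 28 through 69: 42 terms.

42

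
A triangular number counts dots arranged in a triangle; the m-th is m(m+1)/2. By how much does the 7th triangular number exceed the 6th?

7

Consecutive triangular numbers differ by n: T_{7} − T_{6} = 7.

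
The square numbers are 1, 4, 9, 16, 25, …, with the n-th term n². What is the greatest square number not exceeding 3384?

Solve n² ≤ 3384 for integer n.
n = 58 gives 3364 ≤ 3384, while n = 59 gives 3481 > 3384; so the answer is 3364.

3364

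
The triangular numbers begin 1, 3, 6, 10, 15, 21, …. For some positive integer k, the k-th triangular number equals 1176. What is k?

48

Set n(n+1)/2 = 1176, giving n² + n − 2352 = 0.
The discriminant is 1 + 8·1176 = 9409, and √9409 = 97.
So n = (-1 + 97) / 2 = 96/2 = 48.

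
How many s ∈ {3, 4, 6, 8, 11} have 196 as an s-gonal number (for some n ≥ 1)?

2

s = 3: P(3, 19) = 190 and P(3, 20) = 210; 196 is not s-gonal.
s = 4: P(4, 14) = 196. ✓
s = 6: P(6, 10) = 190 and P(6, 11) = 231; 196 is not s-gonal.
s = 8: P(8, 8) = 176 and P(8, 9) = 225; 196 is not s-gonal.
s = 11: P(11, 7) = 196. ✓
Hits: s ∈ {4, 11} → 2.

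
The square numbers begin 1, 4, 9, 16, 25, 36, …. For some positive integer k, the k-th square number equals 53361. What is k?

We need n² = 53361, so n = √53361 = 231.

231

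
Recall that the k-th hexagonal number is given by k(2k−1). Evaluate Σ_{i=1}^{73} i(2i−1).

261997

Σ i(2i−1) = 2Σi² − Σi over i = 1..73.
Σi = 2701 and Σi² = 132349.
2·132349 − 1·2701 = 261997.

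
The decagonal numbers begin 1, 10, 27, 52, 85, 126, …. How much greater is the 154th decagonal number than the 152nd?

154·(4·154 − 3) = 94402 and 152·(4·152 − 3) = 91960.
Difference: 94402 − 91960 = 2442.

2442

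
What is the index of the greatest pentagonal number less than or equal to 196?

11

Solve n(3n−1)/2 ≤ 196 for integer n.
n = 11 gives 176 ≤ 196, while n = 12 gives 210 > 196; so the answer is index 11.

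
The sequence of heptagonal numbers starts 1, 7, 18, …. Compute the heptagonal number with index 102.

The 102nd heptagonal number is n(5n−3)/2 with n = 102.
102·(5·102 − 3)/2 = 102·507/2 = 25857.

25857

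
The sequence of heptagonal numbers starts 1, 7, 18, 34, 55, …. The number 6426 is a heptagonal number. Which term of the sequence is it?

51

Set n(5n−3)/2 = 6426, giving 5n² − 3n − 12852 = 0.
The discriminant is 9 + 40·6426 = 257049, and √257049 = 507.
So n = (3 + 507) / 10 = 510/10 = 51.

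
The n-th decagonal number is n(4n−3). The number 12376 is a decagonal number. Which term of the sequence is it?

56

Set n(4n−3) = 12376, giving 4n² − 3n − 12376 = 0.
So n = (3 + 445) / 8 = 448/8 = 56.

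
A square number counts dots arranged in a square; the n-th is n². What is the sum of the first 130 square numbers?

740805

Σ_{i=1}^{130} i² = 130·131·261/6 = 740805.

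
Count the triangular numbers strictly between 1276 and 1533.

4

The n-th triangular number is n(n+1)/2.
Smallest index with value > 1276: n = 51 (giving 1326).
Largest index with value < 1533: n = 54 (giving 1485).
Indices 51 through 54: 4 terms.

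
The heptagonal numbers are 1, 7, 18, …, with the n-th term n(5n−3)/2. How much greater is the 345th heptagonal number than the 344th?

Consecutive heptagonal numbers differ by 5n − 4: here 5·345 − 4 = 1721.

1721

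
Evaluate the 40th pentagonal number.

2380

The 40th pentagonal number is n(3n−1)/2 with n = 40.
40·(3·40 − 1)/2 = 40·119/2 = 2380.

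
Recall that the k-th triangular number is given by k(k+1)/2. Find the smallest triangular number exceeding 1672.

Solve n(n+1)/2 > 1672 for integer n.
The largest n with value ≤ 1672 is 57 (since 1653 ≤ 1672 < 1711), so the first above is n = 58, value 1711.

1711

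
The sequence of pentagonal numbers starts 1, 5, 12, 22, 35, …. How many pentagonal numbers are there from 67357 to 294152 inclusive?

The n-th pentagonal number is n(3n−1)/2.
Smallest index with value ≥ 67357: n = 213 (giving 67947).
Largest index with value ≤ 294152: n = 443 (giving 294152).
Indices 213 through 443: 231 terms.

231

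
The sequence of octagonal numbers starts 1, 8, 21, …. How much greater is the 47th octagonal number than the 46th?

Consecutive octagonal numbers differ by 6n − 5: here 6·47 − 5 = 277.

277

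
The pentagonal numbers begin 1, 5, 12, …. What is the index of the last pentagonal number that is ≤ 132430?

Solve n(3n−1)/2 ≤ 132430 for integer n.
n = 297 gives 132165 ≤ 132430, while n = 298 gives 133057 > 132430; so the answer is index 297.

297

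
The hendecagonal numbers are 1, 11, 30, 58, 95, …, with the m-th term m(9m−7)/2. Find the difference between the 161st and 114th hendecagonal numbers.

161·(9·161 − 7)/2 = 116081 and 114·(9·114 − 7)/2 = 58083.
Difference: 116081 − 58083 = 57998.

57998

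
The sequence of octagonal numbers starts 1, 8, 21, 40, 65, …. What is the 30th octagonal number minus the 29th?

Consecutive octagonal numbers differ by 6n − 5: here 6·30 − 5 = 175.

175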